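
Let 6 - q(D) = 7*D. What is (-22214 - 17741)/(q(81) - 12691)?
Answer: 39955/13252 ≈ 3.0150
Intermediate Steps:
q(D) = 6 - 7*D
(-22214 - 17741)/(q(81) - 12691) = (-22214 - 17741)/((6 - 7*81) - 12691) = -39955/((6 - 567) - 12691) = -39955/(-561 - 12691) = -39955/(-13252) = -39955*(-1/13252) = 39955/13252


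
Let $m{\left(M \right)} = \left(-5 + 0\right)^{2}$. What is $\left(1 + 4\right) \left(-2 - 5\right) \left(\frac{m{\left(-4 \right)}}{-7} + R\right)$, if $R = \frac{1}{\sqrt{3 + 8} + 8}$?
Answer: $\frac{6345}{53} + \frac{35 \sqrt{11}}{53} \approx 121.91$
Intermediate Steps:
$m{\left(M \right)} = 25$ ($m{\left(M \right)} = \left(-5\right)^{2} = 25$)
$R = \frac{1}{8 + \sqrt{11}}$ ($R = \frac{1}{\sqrt{11} + 8} = \frac{1}{8 + \sqrt{11}} \approx 0.088366$)
$\left(1 + 4\right) \left(-2 - 5\right) \left(\frac{m{\left(-4 \right)}}{-7} + R\right) = \left(1 + 4\right) \left(-2 - 5\right) \left(\frac{25}{-7} + \left(\frac{8}{53} - \frac{\sqrt{11}}{53}\right)\right) = 5 \left(-7\right) \left(25 \left(- \frac{1}{7}\right) + \left(\frac{8}{53} - \frac{\sqrt{11}}{53}\right)\right) = - 35 \left(- \frac{25}{7} + \left(\frac{8}{53} - \frac{\sqrt{11}}{53}\right)\right) = - 35 \left(- \frac{1269}{371} - \frac{\sqrt{11}}{53}\right) = \frac{6345}{53} + \frac{35 \sqrt{11}}{53}$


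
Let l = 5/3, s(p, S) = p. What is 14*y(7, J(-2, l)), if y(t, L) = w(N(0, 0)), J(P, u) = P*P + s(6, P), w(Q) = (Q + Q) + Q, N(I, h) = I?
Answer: 0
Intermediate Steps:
l = 5/3 (l = 5*(⅓) = 5/3 ≈ 1.6667)
w(Q) = 3*Q (w(Q) = 2*Q + Q = 3*Q)
J(P, u) = 6 + P² (J(P, u) = P*P + 6 = P² + 6 = 6 + P²)
y(t, L) = 0 (y(t, L) = 3*0 = 0)
14*y(7, J(-2, l)) = 14*0 = 0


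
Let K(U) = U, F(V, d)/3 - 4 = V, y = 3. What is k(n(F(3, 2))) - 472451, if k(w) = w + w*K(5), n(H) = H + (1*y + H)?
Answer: -472181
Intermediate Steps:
F(V, d) = 12 + 3*V
n(H) = 3 + 2*H (n(H) = H + (1*3 + H) = H + (3 + H) = 3 + 2*H)
k(w) = 6*w (k(w) = w + w*5 = w + 5*w = 6*w)
k(n(F(3, 2))) - 472451 = 6*(3 + 2*(12 + 3*3)) - 472451 = 6*(3 + 2*(12 + 9)) - 472451 = 6*(3 + 2*21) - 472451 = 6*(3 + 42) - 472451 = 6*45 - 472451 = 270 - 472451 = -472181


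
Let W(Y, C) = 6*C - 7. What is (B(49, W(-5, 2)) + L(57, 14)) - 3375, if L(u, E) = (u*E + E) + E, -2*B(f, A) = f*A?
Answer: -5343/2 ≈ -2671.5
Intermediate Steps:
W(Y, C) = -7 + 6*C
B(f, A) = -A*f/2 (B(f, A) = -f*A/2 = -A*f/2)
L(u, E) = 2*E + E*u (L(u, E) = (E*u + E) + E = (E + E*u) + E = 2*E + E*u)
(B(49, W(-5, 2)) + L(57, 14)) - 3375 = (-½*(-7 + 6*2)*49 + 14*(2 + 57)) - 3375 = (-½*(-7 + 12)*49 + 14*59) - 3375 = (-½*5*49 + 826) - 3375 = (-245/2 + 826) - 3375 = 1407/2 - 3375 = -5343/2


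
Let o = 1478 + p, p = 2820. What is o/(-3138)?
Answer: -2149/1569 ≈ -1.3697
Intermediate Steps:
o = 4298 (o = 1478 + 2820 = 4298)
o/(-3138) = 4298/(-3138) = 4298*(-1/3138) = -2149/1569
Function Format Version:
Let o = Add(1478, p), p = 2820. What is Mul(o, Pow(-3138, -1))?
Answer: Rational(-2149, 1569) ≈ -1.3697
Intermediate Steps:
o = 4298 (o = Add(1478, 2820) = 4298)
Mul(o, Pow(-3138, -1)) = Mul(4298, Pow(-3138, -1)) = Mul(4298, Rational(-1, 3138)) = Rational(-2149, 1569)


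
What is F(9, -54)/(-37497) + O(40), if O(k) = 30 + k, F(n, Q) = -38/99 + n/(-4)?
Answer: 1039417883/14848812 ≈ 70.000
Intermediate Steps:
F(n, Q) = -38/99 - n/4 (F(n, Q) = -38*1/99 + n*(-1/4) = -38/99 - n/4)
F(9, -54)/(-37497) + O(40) = (-38/99 - 1/4*9)/(-37497) + (30 + 40) = (-38/99 - 9/4)*(-1/37497) + 70 = -1043/396*(-1/37497) + 70 = 1043/14848812 + 70 = 1039417883/14848812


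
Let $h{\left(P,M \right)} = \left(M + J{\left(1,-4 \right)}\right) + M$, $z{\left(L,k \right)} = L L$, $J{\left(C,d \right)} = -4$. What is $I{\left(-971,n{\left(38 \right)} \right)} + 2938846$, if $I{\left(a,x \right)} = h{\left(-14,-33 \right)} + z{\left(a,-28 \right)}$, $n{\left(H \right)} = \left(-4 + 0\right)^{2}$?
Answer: $3881617$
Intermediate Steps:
$z{\left(L,k \right)} = L^{2}$
$n{\left(H \right)} = 16$ ($n{\left(H \right)} = \left(-4\right)^{2} = 16$)
$h{\left(P,M \right)} = -4 + 2 M$ ($h{\left(P,M \right)} = \left(M - 4\right) + M = \left(-4 + M\right) + M = -4 + 2 M$)
$I{\left(a,x \right)} = -70 + a^{2}$ ($I{\left(a,x \right)} = \left(-4 + 2 \left(-33\right)\right) + a^{2} = \left(-4 - 66\right) + a^{2} = -70 + a^{2}$)
$I{\left(-971,n{\left(38 \right)} \right)} + 2938846 = \left(-70 + \left(-971\right)^{2}\right) + 2938846 = \left(-70 + 942841\right) + 2938846 = 942771 + 2938846 = 3881617$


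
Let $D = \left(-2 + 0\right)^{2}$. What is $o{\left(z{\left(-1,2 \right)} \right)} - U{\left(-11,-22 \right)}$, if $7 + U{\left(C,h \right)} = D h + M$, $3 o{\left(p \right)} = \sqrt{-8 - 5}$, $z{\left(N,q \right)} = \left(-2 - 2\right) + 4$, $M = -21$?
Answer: $116 + \frac{i \sqrt{13}}{3} \approx 116.0 + 1.2019 i$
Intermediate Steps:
$D = 4$ ($D = \left(-2\right)^{2} = 4$)
$z{\left(N,q \right)} = 0$ ($z{\left(N,q \right)} = -4 + 4 = 0$)
$o{\left(p \right)} = \frac{i \sqrt{13}}{3}$ ($o{\left(p \right)} = \frac{\sqrt{-8 - 5}}{3} = \frac{\sqrt{-13}}{3} = \frac{i \sqrt{13}}{3}$)
$U{\left(C,h \right)} = -28 + 4 h$ ($U{\left(C,h \right)} = -7 + \left(4 h - 21\right) = -7 + \left(-21 + 4 h\right) = -28 + 4 h$)
$o{\left(z{\left(-1,2 \right)} \right)} - U{\left(-11,-22 \right)} = \frac{i \sqrt{13}}{3} - \left(-28 + 4 \left(-22\right)\right) = \frac{i \sqrt{13}}{3} - \left(-28 - 88\right) = \frac{i \sqrt{13}}{3} - -116 = \frac{i \sqrt{13}}{3} + 116 = 116 + \frac{i \sqrt{13}}{3}$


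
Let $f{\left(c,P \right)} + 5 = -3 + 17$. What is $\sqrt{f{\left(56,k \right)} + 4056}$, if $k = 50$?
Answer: $\sqrt{4065} \approx 63.757$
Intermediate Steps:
$f{\left(c,P \right)} = 9$ ($f{\left(c,P \right)} = -5 + \left(-3 + 17\right) = -5 + 14 = 9$)
$\sqrt{f{\left(56,k \right)} + 4056} = \sqrt{9 + 4056} = \sqrt{4065}$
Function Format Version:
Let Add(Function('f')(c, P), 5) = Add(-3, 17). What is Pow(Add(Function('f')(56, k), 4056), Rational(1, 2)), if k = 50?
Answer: Pow(4065, Rational(1, 2)) ≈ 63.757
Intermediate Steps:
Function('f')(c, P) = 9 (Function('f')(c, P) = Add(-5, Add(-3, 17)) = Add(-5, 14) = 9)
Pow(Add(Function('f')(56, k), 4056), Rational(1, 2)) = Pow(Add(9, 4056), Rational(1, 2)) = Pow(4065, Rational(1, 2))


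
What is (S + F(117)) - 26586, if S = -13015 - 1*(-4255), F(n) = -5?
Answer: -35351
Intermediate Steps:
S = -8760 (S = -13015 + 4255 = -8760)
(S + F(117)) - 26586 = (-8760 - 5) - 26586 = -8765 - 26586 = -35351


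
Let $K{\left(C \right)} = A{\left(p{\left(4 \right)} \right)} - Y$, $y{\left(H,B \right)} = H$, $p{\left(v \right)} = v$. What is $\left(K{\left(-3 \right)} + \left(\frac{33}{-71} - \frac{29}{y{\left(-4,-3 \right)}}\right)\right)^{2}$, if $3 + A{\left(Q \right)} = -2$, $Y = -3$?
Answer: $\frac{1846881}{80656} \approx 22.898$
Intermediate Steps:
$A{\left(Q \right)} = -5$ ($A{\left(Q \right)} = -3 - 2 = -5$)
$K{\left(C \right)} = -2$ ($K{\left(C \right)} = -5 - -3 = -5 + 3 = -2$)
$\left(K{\left(-3 \right)} + \left(\frac{33}{-71} - \frac{29}{y{\left(-4,-3 \right)}}\right)\right)^{2} = \left(-2 + \left(\frac{33}{-71} - \frac{29}{-4}\right)\right)^{2} = \left(-2 + \left(33 \left(- \frac{1}{71}\right) - - \frac{29}{4}\right)\right)^{2} = \left(-2 + \left(- \frac{33}{71} + \frac{29}{4}\right)\right)^{2} = \left(-2 + \frac{1927}{284}\right)^{2} = \left(\frac{1359}{284}\right)^{2} = \frac{1846881}{80656}$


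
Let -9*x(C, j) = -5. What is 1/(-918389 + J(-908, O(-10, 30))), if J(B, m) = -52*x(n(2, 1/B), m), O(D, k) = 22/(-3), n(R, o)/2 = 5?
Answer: -9/8265761 ≈ -1.0888e-6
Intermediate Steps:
n(R, o) = 10 (n(R, o) = 2*5 = 10)
x(C, j) = 5/9 (x(C, j) = -⅑*(-5) = 5/9)
O(D, k) = -22/3 (O(D, k) = 22*(-⅓) = -22/3)
J(B, m) = -260/9 (J(B, m) = -52*5/9 = -260/9)
1/(-918389 + J(-908, O(-10, 30))) = 1/(-918389 - 260/9) = 1/(-8265761/9) = -9/8265761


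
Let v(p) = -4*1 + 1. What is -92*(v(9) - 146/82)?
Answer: 18032/41 ≈ 439.80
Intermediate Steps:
v(p) = -3 (v(p) = -4 + 1 = -3)
-92*(v(9) - 146/82) = -92*(-3 - 146/82) = -92*(-3 - 146*1/82) = -92*(-3 - 73/41) = -92*(-196/41) = 18032/41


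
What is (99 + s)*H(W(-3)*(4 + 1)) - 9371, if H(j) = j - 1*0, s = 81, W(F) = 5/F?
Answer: -10871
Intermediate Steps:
H(j) = j (H(j) = j + 0 = j)
(99 + s)*H(W(-3)*(4 + 1)) - 9371 = (99 + 81)*((5/(-3))*(4 + 1)) - 9371 = 180*((5*(-1/3))*5) - 9371 = 180*(-5/3*5) - 9371 = 180*(-25/3) - 9371 = -1500 - 9371 = -10871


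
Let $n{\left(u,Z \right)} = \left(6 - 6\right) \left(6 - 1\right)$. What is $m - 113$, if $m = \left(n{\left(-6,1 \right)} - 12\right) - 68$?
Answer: $-193$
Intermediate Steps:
$n{\left(u,Z \right)} = 0$ ($n{\left(u,Z \right)} = 0 \cdot 5 = 0$)
$m = -80$ ($m = \left(0 - 12\right) - 68 = -12 - 68 = -80$)
$m - 113 = -80 - 113 = -193$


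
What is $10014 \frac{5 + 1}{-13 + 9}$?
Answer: $-15021$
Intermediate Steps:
$10014 \frac{5 + 1}{-13 + 9} = 10014 \frac{6}{-4} = 10014 \cdot 6 \left(- \frac{1}{4}\right) = 10014 \left(- \frac{3}{2}\right) = -15021$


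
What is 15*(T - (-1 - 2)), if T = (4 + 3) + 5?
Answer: 225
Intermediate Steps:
T = 12 (T = 7 + 5 = 12)
15*(T - (-1 - 2)) = 15*(12 - (-1 - 2)) = 15*(12 - 1*(-3)) = 15*(12 + 3) = 15*15 = 225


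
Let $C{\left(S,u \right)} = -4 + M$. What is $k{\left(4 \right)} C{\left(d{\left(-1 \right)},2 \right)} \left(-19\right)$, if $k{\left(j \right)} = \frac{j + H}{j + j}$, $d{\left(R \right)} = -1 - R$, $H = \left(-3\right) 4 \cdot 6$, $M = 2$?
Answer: $-323$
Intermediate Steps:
$H = -72$ ($H = \left(-12\right) 6 = -72$)
$C{\left(S,u \right)} = -2$ ($C{\left(S,u \right)} = -4 + 2 = -2$)
$k{\left(j \right)} = \frac{-72 + j}{2 j}$ ($k{\left(j \right)} = \frac{j - 72}{j + j} = \frac{-72 + j}{2 j}$)
$k{\left(4 \right)} C{\left(d{\left(-1 \right)},2 \right)} \left(-19\right) = \frac{-72 + 4}{2 \cdot 4} \left(-2\right) \left(-19\right) = \frac{1}{2} \cdot \frac{1}{4} \left(-68\right) \left(-2\right) \left(-19\right) = \left(- \frac{17}{2}\right) \left(-2\right) \left(-19\right) = 17 \left(-19\right) = -323$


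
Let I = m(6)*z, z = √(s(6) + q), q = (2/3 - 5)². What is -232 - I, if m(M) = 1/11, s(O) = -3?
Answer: -232 - √142/33 ≈ -232.36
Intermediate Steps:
q = 169/9 (q = (2*(⅓) - 5)² = (⅔ - 5)² = (-13/3)² = 169/9 ≈ 18.778)
z = √142/3 (z = √(-3 + 169/9) = √(142/9) = √142/3 ≈ 3.9721)
m(M) = 1/11
I = √142/33 (I = (√142/3)/11 = √142/33 ≈ 0.36110)
-232 - I = -232 - √142/33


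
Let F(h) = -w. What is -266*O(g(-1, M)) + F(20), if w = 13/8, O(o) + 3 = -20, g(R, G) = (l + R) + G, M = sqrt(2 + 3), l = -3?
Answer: 48931/8 ≈ 6116.4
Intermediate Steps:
M = sqrt(5) ≈ 2.2361
g(R, G) = -3 + G + R (g(R, G) = (-3 + R) + G = -3 + G + R)
O(o) = -23 (O(o) = -3 - 20 = -23)
w = 13/8 (w = 13*(1/8) = 13/8 ≈ 1.6250)
F(h) = -13/8 (F(h) = -1*13/8 = -13/8)
-266*O(g(-1, M)) + F(20) = -266*(-23) - 13/8 = 6118 - 13/8 = 48931/8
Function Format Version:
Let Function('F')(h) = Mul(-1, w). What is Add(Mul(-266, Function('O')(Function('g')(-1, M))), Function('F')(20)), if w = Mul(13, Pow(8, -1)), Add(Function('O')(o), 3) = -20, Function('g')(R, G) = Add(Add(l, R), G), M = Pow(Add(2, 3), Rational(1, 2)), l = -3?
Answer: Rational(48931, 8) ≈ 6116.4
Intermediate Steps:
M = Pow(5, Rational(1, 2)) ≈ 2.2361
Function('g')(R, G) = Add(-3, G, R) (Function('g')(R, G) = Add(Add(-3, R), G) = Add(-3, G, R))
Function('O')(o) = -23 (Function('O')(o) = Add(-3, -20) = -23)
w = Rational(13, 8) (w = Mul(13, Rational(1, 8)) = Rational(13, 8) ≈ 1.6250)
Function('F')(h) = Rational(-13, 8) (Function('F')(h) = Mul(-1, Rational(13, 8)) = Rational(-13, 8))
Add(Mul(-266, Function('O')(Function('g')(-1, M))), Function('F')(20)) = Add(Mul(-266, -23), Rational(-13, 8)) = Add(6118, Rational(-13, 8)) = Rational(48931, 8)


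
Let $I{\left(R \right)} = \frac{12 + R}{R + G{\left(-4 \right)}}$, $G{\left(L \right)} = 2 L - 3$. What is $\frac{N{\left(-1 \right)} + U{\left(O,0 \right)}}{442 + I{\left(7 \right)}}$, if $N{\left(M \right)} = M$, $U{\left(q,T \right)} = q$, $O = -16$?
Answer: $- \frac{68}{1749} \approx -0.038879$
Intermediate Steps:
$G{\left(L \right)} = -3 + 2 L$
$I{\left(R \right)} = \frac{12 + R}{-11 + R}$ ($I{\left(R \right)} = \frac{12 + R}{R + \left(-3 + 2 \left(-4\right)\right)} = \frac{12 + R}{R - 11} = \frac{12 + R}{-11 + R}$)
$\frac{N{\left(-1 \right)} + U{\left(O,0 \right)}}{442 + I{\left(7 \right)}} = \frac{-1 - 16}{442 + \frac{12 + 7}{-11 + 7}} = - \frac{17}{442 + \frac{1}{-4} \cdot 19} = - \frac{17}{442 - \frac{19}{4}} = - \frac{17}{\frac{1749}{4}} = \left(-17\right) \frac{4}{1749} = - \frac{68}{1749}$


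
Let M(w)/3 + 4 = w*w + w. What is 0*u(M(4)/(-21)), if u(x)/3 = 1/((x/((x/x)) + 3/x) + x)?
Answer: 0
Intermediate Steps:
M(w) = -12 + 3*w + 3*w² (M(w) = -12 + 3*(w*w + w) = -12 + 3*(w² + w) = -12 + 3*(w + w²) = -12 + (3*w + 3*w²) = -12 + 3*w + 3*w²)
u(x) = 3/(2*x + 3/x) (u(x) = 3/((x/((x/x)) + 3/x) + x) = 3/((x/1 + 3/x) + x) = 3/((x*1 + 3/x) + x) = 3/((x + 3/x) + x) = 3/(2*x + 3/x))
0*u(M(4)/(-21)) = 0*(3*((-12 + 3*4 + 3*4²)/(-21))/(3 + 2*((-12 + 3*4 + 3*4²)/(-21))²)) = 0*(3*((-12 + 12 + 3*16)*(-1/21))/(3 + 2*((-12 + 12 + 3*16)*(-1/21))²)) = 0*(3*((-12 + 12 + 48)*(-1/21))/(3 + 2*((-12 + 12 + 48)*(-1/21))²)) = 0*(3*(48*(-1/21))/(3 + 2*(48*(-1/21))²)) = 0*(3*(-16/7)/(3 + 2*(-16/7)²)) = 0*(3*(-16/7)/(3 + 2*(256/49))) = 0*(3*(-16/7)/(3 + 512/49)) = 0*(3*(-16/7)/(659/49)) = 0*(3*(-16/7)*(49/659)) = 0*(-336/659) = 0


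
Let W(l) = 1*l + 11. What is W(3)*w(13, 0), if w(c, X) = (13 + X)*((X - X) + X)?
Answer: 0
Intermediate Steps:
w(c, X) = X*(13 + X) (w(c, X) = (13 + X)*(0 + X) = (13 + X)*X = X*(13 + X))
W(l) = 11 + l (W(l) = l + 11 = 11 + l)
W(3)*w(13, 0) = (11 + 3)*(0*(13 + 0)) = 14*(0*13) = 14*0 = 0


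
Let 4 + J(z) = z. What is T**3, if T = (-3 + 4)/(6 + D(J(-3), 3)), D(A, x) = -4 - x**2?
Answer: -1/343 ≈ -0.0029155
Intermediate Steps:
J(z) = -4 + z
T = -1/7 (T = (-3 + 4)/(6 + (-4 - 1*3**2)) = 1/(6 + (-4 - 1*9)) = 1/(6 + (-4 - 9)) = 1/(6 - 13) = 1/(-7) = 1*(-1/7) = -1/7 ≈ -0.14286)
T**3 = (-1/7)**3 = -1/343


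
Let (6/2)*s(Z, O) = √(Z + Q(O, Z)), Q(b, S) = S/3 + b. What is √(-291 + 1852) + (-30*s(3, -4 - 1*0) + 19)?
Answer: 19 + √1561 ≈ 58.510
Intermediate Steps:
Q(b, S) = b + S/3 (Q(b, S) = S*(⅓) + b = S/3 + b = b + S/3)
s(Z, O) = √(O + 4*Z/3)/3 (s(Z, O) = √(Z + (O + Z/3))/3 = √(O + 4*Z/3)/3)
√(-291 + 1852) + (-30*s(3, -4 - 1*0) + 19) = √(-291 + 1852) + (-10*√(9*(-4 - 1*0) + 12*3)/3 + 19) = √1561 + (-10*√(9*(-4 + 0) + 36)/3 + 19) = √1561 + (-10*√(9*(-4) + 36)/3 + 19) = √1561 + (-10*√(-36 + 36)/3 + 19) = √1561 + (-10*√0/3 + 19) = √1561 + (-10*0/3 + 19) = √1561 + (-30*0 + 19) = √1561 + (0 + 19) = √1561 + 19 = 19 + √1561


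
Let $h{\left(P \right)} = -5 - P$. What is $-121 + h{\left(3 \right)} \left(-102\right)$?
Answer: $695$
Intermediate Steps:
$-121 + h{\left(3 \right)} \left(-102\right) = -121 + \left(-5 - 3\right) \left(-102\right) = -121 - -816 = -121 + 816 = 695$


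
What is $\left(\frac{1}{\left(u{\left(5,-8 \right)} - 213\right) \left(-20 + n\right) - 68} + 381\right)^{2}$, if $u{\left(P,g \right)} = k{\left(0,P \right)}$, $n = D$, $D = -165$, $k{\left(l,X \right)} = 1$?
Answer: $\frac{222514293449569}{1532879104} \approx 1.4516 \cdot 10^{5}$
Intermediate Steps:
$n = -165$
$u{\left(P,g \right)} = 1$
$\left(\frac{1}{\left(u{\left(5,-8 \right)} - 213\right) \left(-20 + n\right) - 68} + 381\right)^{2} = \left(\frac{1}{\left(1 - 213\right) \left(-20 - 165\right) - 68} + 381\right)^{2} = \left(\frac{1}{\left(-212\right) \left(-185\right) - 68} + 381\right)^{2} = \left(\frac{1}{39220 - 68} + 381\right)^{2} = \left(\frac{1}{39152} + 381\right)^{2} = \left(\frac{14916913}{39152}\right)^{2} = \frac{222514293449569}{1532879104}$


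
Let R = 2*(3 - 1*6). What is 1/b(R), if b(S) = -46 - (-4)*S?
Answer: -1/70 ≈ -0.014286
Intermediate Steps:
R = -6 (R = 2*(3 - 6) = 2*(-3) = -6)
b(S) = -46 + 4*S
1/b(R) = 1/(-46 + 4*(-6)) = 1/(-46 - 24) = 1/(-70) = -1/70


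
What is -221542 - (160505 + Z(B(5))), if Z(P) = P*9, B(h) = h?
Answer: -382092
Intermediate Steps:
Z(P) = 9*P
-221542 - (160505 + Z(B(5))) = -221542 - (160505 + 9*5) = -221542 - (160505 + 45) = -221542 - 1*160550 = -221542 - 160550 = -382092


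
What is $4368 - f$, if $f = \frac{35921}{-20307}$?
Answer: $\frac{88736897}{20307} \approx 4369.8$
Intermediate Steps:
$f = - \frac{35921}{20307}$ ($f = 35921 \left(- \frac{1}{20307}\right) = - \frac{35921}{20307} \approx -1.7689$)
$4368 - f = 4368 - - \frac{35921}{20307} = 4368 + \frac{35921}{20307} = \frac{88736897}{20307}$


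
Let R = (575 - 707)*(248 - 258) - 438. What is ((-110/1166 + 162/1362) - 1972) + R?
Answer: -13113494/12031 ≈ -1090.0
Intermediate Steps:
R = 882 (R = -132*(-10) - 438 = 1320 - 438 = 882)
((-110/1166 + 162/1362) - 1972) + R = ((-110/1166 + 162/1362) - 1972) + 882 = ((-110*1/1166 + 162*(1/1362)) - 1972) + 882 = ((-5/53 + 27/227) - 1972) + 882 = (296/12031 - 1972) + 882 = -23724836/12031 + 882 = -13113494/12031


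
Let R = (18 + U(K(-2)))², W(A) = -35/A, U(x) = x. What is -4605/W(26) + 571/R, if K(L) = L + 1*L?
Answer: 671059/196 ≈ 3423.8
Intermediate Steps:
K(L) = 2*L (K(L) = L + L = 2*L)
R = 196 (R = (18 + 2*(-2))² = (18 - 4)² = 14² = 196)
-4605/W(26) + 571/R = -4605/((-35/26)) + 571/196 = -4605/((-35*1/26)) + 571*(1/196) = -4605/(-35/26) + 571/196 = -4605*(-26/35) + 571/196 = 23946/7 + 571/196 = 671059/196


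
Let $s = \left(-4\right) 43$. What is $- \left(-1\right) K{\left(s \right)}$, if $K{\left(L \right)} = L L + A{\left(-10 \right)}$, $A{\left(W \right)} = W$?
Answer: $29574$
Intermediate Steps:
$s = -172$
$K{\left(L \right)} = -10 + L^{2}$ ($K{\left(L \right)} = L L - 10 = L^{2} - 10 = -10 + L^{2}$)
$- \left(-1\right) K{\left(s \right)} = - \left(-1\right) \left(-10 + \left(-172\right)^{2}\right) = - \left(-1\right) \left(-10 + 29584\right) = - \left(-1\right) 29574 = \left(-1\right) \left(-29574\right) = 29574$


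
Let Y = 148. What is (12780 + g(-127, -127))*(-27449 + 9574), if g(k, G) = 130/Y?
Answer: -16905906875/74 ≈ -2.2846e+8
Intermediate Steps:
g(k, G) = 65/74 (g(k, G) = 130/148 = 130*(1/148) = 65/74)
(12780 + g(-127, -127))*(-27449 + 9574) = (12780 + 65/74)*(-27449 + 9574) = (945785/74)*(-17875) = -16905906875/74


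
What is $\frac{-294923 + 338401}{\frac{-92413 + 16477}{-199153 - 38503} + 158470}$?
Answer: $\frac{645800473}{2353838891} \approx 0.27436$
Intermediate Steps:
$\frac{-294923 + 338401}{\frac{-92413 + 16477}{-199153 - 38503} + 158470} = \frac{43478}{- \frac{75936}{-237656} + 158470} = \frac{43478}{\left(-75936\right) \left(- \frac{1}{237656}\right) + 158470} = \frac{43478}{\frac{9492}{29707} + 158470} = \frac{43478}{\frac{4707677782}{29707}} = 43478 \cdot \frac{29707}{4707677782} = \frac{645800473}{2353838891}$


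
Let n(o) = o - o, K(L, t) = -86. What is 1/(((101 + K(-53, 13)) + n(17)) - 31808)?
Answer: -1/31793 ≈ -3.1453e-5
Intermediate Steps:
n(o) = 0
1/(((101 + K(-53, 13)) + n(17)) - 31808) = 1/(((101 - 86) + 0) - 31808) = 1/((15 + 0) - 31808) = 1/(15 - 31808) = 1/(-31793) = -1/31793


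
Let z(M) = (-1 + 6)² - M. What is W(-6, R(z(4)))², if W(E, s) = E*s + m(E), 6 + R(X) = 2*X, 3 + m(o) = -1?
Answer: 48400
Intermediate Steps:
z(M) = 25 - M (z(M) = 5² - M = 25 - M)
m(o) = -4 (m(o) = -3 - 1 = -4)
R(X) = -6 + 2*X
W(E, s) = -4 + E*s (W(E, s) = E*s - 4 = -4 + E*s)
W(-6, R(z(4)))² = (-4 - 6*(-6 + 2*(25 - 1*4)))² = (-4 - 6*(-6 + 2*(25 - 4)))² = (-4 - 6*(-6 + 2*21))² = (-4 - 6*(-6 + 42))² = (-4 - 6*36)² = (-4 - 216)² = (-220)² = 48400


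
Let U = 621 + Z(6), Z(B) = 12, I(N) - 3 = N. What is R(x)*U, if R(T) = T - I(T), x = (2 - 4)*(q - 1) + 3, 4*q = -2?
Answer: -1899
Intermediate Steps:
q = -1/2 (q = (1/4)*(-2) = -1/2 ≈ -0.50000)
I(N) = 3 + N
U = 633 (U = 621 + 12 = 633)
x = 6 (x = (2 - 4)*(-1/2 - 1) + 3 = -2*(-3/2) + 3 = 3 + 3 = 6)
R(T) = -3 (R(T) = T - (3 + T) = T + (-3 - T) = -3)
R(x)*U = -3*633 = -1899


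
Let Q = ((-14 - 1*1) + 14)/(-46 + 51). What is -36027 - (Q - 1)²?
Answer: -900711/25 ≈ -36028.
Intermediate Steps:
Q = -⅕ (Q = ((-14 - 1) + 14)/5 = (-15 + 14)*(⅕) = -1*⅕ = -⅕ ≈ -0.20000)
-36027 - (Q - 1)² = -36027 - (-⅕ - 1)² = -36027 - (-6/5)² = -36027 - 1*36/25 = -36027 - 36/25 = -900711/25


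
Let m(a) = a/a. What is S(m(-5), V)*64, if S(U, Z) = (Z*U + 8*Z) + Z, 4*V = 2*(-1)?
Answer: -320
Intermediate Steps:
m(a) = 1
V = -½ (V = (2*(-1))/4 = (¼)*(-2) = -½ ≈ -0.50000)
S(U, Z) = 9*Z + U*Z (S(U, Z) = (U*Z + 8*Z) + Z = (8*Z + U*Z) + Z = 9*Z + U*Z)
S(m(-5), V)*64 = -(9 + 1)/2*64 = -½*10*64 = -5*64 = -320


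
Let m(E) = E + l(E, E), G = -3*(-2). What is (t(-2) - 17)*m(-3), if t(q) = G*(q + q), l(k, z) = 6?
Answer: -123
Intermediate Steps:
G = 6
m(E) = 6 + E (m(E) = E + 6 = 6 + E)
t(q) = 12*q (t(q) = 6*(q + q) = 6*(2*q) = 12*q)
(t(-2) - 17)*m(-3) = (12*(-2) - 17)*(6 - 3) = (-24 - 17)*3 = -41*3 = -123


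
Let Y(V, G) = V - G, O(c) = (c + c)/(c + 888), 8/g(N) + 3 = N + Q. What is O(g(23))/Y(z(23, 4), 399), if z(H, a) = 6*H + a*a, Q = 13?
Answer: -1/448840 ≈ -2.2280e-6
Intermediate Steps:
g(N) = 8/(10 + N) (g(N) = 8/(-3 + (N + 13)) = 8/(-3 + (13 + N)) = 8/(10 + N))
O(c) = 2*c/(888 + c) (O(c) = (2*c)/(888 + c) = 2*c/(888 + c))
z(H, a) = a² + 6*H (z(H, a) = 6*H + a² = a² + 6*H)
O(g(23))/Y(z(23, 4), 399) = (2*(8/(10 + 23))/(888 + 8/(10 + 23)))/((4² + 6*23) - 1*399) = (2*(8/33)/(888 + 8/33))/((16 + 138) - 399) = (2*(8*(1/33))/(888 + 8*(1/33)))/(154 - 399) = (2*(8/33)/(888 + 8/33))/(-245) = (2*(8/33)/(29312/33))*(-1/245) = (2*(8/33)*(33/29312))*(-1/245) = (1/1832)*(-1/245) = -1/448840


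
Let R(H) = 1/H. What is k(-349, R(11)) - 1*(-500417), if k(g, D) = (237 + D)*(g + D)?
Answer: 50540953/121 ≈ 4.1769e+5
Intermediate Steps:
k(g, D) = (237 + D)*(D + g)
k(-349, R(11)) - 1*(-500417) = ((1/11)**2 + 237/11 + 237*(-349) - 349/11) - 1*(-500417) = ((1/11)**2 + 237*(1/11) - 82713 + (1/11)*(-349)) + 500417 = (1/121 + 237/11 - 82713 - 349/11) + 500417 = -10009504/121 + 500417 = 50540953/121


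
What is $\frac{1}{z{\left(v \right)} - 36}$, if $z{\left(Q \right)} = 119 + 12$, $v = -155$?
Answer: $\frac{1}{95} \approx 0.010526$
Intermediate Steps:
$z{\left(Q \right)} = 131$
$\frac{1}{z{\left(v \right)} - 36} = \frac{1}{131 - 36} = \frac{1}{95}$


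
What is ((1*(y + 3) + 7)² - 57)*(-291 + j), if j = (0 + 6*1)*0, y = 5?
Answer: -48888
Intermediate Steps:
j = 0 (j = (0 + 6)*0 = 6*0 = 0)
((1*(y + 3) + 7)² - 57)*(-291 + j) = ((1*(5 + 3) + 7)² - 57)*(-291 + 0) = ((1*8 + 7)² - 57)*(-291) = ((8 + 7)² - 57)*(-291) = (15² - 57)*(-291) = (225 - 57)*(-291) = 168*(-291) = -48888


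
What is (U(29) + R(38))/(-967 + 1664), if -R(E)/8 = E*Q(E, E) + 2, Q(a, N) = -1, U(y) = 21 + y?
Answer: 338/697 ≈ 0.48494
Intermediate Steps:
R(E) = -16 + 8*E (R(E) = -8*(E*(-1) + 2) = -8*(-E + 2) = -8*(2 - E) = -16 + 8*E)
(U(29) + R(38))/(-967 + 1664) = ((21 + 29) + (-16 + 8*38))/(-967 + 1664) = (50 + (-16 + 304))/697 = (50 + 288)*(1/697) = 338*(1/697) = 338/697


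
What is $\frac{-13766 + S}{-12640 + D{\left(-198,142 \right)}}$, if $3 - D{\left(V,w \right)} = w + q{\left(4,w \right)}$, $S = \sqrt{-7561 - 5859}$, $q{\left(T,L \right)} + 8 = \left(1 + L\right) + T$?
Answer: $\frac{6883}{6459} - \frac{i \sqrt{3355}}{6459} \approx 1.0656 - 0.0089677 i$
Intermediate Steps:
$q{\left(T,L \right)} = -7 + L + T$ ($q{\left(T,L \right)} = -8 + \left(\left(1 + L\right) + T\right) = -8 + \left(1 + L + T\right) = -7 + L + T$)
$S = 2 i \sqrt{3355}$ ($S = \sqrt{-7561 + \left(-12418 + 6559\right)} = \sqrt{-7561 - 5859} = \sqrt{-13420} = 2 i \sqrt{3355} \approx 115.84 i$)
$D{\left(V,w \right)} = 6 - 2 w$ ($D{\left(V,w \right)} = 3 - \left(w + \left(-7 + w + 4\right)\right) = 3 - \left(w + \left(-3 + w\right)\right) = 3 - \left(-3 + 2 w\right) = 6 - 2 w$)
$\frac{-13766 + S}{-12640 + D{\left(-198,142 \right)}} = \frac{-13766 + 2 i \sqrt{3355}}{-12640 + \left(6 - 284\right)} = \frac{-13766 + 2 i \sqrt{3355}}{-12640 - 278} = \frac{-13766 + 2 i \sqrt{3355}}{-12918} = \left(-13766 + 2 i \sqrt{3355}\right) \left(- \frac{1}{12918}\right) = \frac{6883}{6459} - \frac{i \sqrt{3355}}{6459}$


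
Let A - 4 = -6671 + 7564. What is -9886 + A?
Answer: -8989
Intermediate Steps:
A = 897 (A = 4 + (-6671 + 7564) = 4 + 893 = 897)
-9886 + A = -9886 + 897 = -8989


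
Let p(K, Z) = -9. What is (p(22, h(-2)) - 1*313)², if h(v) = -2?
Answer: 103684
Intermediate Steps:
(p(22, h(-2)) - 1*313)² = (-9 - 1*313)² = (-9 - 313)² = (-322)² = 103684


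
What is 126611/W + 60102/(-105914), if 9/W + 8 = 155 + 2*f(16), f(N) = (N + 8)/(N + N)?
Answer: 221262917889/105914 ≈ 2.0891e+6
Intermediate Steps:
f(N) = (8 + N)/(2*N) (f(N) = (8 + N)/((2*N)) = (8 + N)*(1/(2*N)) = (8 + N)/(2*N))
W = 2/33 (W = 9/(-8 + (155 + 2*((½)*(8 + 16)/16))) = 9/(-8 + (155 + 2*((½)*(1/16)*24))) = 9/(-8 + (155 + 2*(¾))) = 9/(-8 + (155 + 3/2)) = 9/(-8 + 313/2) = 9/(297/2) = 9*(2/297) = 2/33 ≈ 0.060606)
126611/W + 60102/(-105914) = 126611/(2/33) + 60102/(-105914) = 126611*(33/2) + 60102*(-1/105914) = 4178163/2 - 30051/52957 = 221262917889/105914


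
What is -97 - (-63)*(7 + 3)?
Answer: 533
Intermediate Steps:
-97 - (-63)*(7 + 3) = -97 - (-63)*10 = -97 - 63*(-10) = -97 + 630 = 533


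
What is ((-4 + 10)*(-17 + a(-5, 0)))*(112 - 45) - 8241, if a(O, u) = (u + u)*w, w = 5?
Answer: -15075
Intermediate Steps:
a(O, u) = 10*u (a(O, u) = (u + u)*5 = (2*u)*5 = 10*u)
((-4 + 10)*(-17 + a(-5, 0)))*(112 - 45) - 8241 = ((-4 + 10)*(-17 + 10*0))*(112 - 45) - 8241 = (6*(-17 + 0))*67 - 8241 = (6*(-17))*67 - 8241 = -102*67 - 8241 = -6834 - 8241 = -15075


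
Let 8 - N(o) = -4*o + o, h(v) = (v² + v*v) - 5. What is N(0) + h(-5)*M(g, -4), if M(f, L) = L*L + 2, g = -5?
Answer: 818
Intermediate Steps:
M(f, L) = 2 + L² (M(f, L) = L² + 2 = 2 + L²)
h(v) = -5 + 2*v² (h(v) = (v² + v²) - 5 = 2*v² - 5 = -5 + 2*v²)
N(o) = 8 + 3*o (N(o) = 8 - (-4*o + o) = 8 - (-3)*o = 8 + 3*o)
N(0) + h(-5)*M(g, -4) = (8 + 3*0) + (-5 + 2*(-5)²)*(2 + (-4)²) = (8 + 0) + (-5 + 2*25)*(2 + 16) = 8 + (-5 + 50)*18 = 8 + 45*18 = 8 + 810 = 818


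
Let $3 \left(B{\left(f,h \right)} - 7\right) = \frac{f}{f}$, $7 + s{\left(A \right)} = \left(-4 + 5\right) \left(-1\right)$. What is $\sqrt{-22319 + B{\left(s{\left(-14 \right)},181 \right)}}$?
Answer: $\frac{i \sqrt{200805}}{3} \approx 149.37 i$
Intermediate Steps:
$s{\left(A \right)} = -8$ ($s{\left(A \right)} = -7 + \left(-4 + 5\right) \left(-1\right) = -7 + 1 \left(-1\right) = -7 - 1 = -8$)
$B{\left(f,h \right)} = \frac{22}{3}$ ($B{\left(f,h \right)} = 7 + \frac{f \frac{1}{f}}{3} = 7 + \frac{1}{3} \cdot 1 = 7 + \frac{1}{3} = \frac{22}{3}$)
$\sqrt{-22319 + B{\left(s{\left(-14 \right)},181 \right)}} = \sqrt{-22319 + \frac{22}{3}} = \sqrt{- \frac{66935}{3}} = \frac{i \sqrt{200805}}{3}$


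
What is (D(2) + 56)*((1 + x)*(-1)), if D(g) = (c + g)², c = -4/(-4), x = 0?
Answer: -65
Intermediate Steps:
c = 1 (c = -4*(-¼) = 1)
D(g) = (1 + g)²
(D(2) + 56)*((1 + x)*(-1)) = ((1 + 2)² + 56)*((1 + 0)*(-1)) = (3² + 56)*(1*(-1)) = (9 + 56)*(-1) = 65*(-1) = -65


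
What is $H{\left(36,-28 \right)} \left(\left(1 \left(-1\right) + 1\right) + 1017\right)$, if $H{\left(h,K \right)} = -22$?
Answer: $-22374$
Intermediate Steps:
$H{\left(36,-28 \right)} \left(\left(1 \left(-1\right) + 1\right) + 1017\right) = - 22 \left(\left(1 \left(-1\right) + 1\right) + 1017\right) = - 22 \left(\left(-1 + 1\right) + 1017\right) = - 22 \left(0 + 1017\right) = \left(-22\right) 1017 = -22374$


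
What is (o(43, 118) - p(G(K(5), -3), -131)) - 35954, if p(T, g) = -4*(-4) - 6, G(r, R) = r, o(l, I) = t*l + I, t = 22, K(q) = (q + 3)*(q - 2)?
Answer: -34900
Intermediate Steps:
K(q) = (-2 + q)*(3 + q) (K(q) = (3 + q)*(-2 + q) = (-2 + q)*(3 + q))
o(l, I) = I + 22*l (o(l, I) = 22*l + I = I + 22*l)
p(T, g) = 10 (p(T, g) = 16 - 6 = 10)
(o(43, 118) - p(G(K(5), -3), -131)) - 35954 = ((118 + 22*43) - 1*10) - 35954 = ((118 + 946) - 10) - 35954 = (1064 - 10) - 35954 = 1054 - 35954 = -34900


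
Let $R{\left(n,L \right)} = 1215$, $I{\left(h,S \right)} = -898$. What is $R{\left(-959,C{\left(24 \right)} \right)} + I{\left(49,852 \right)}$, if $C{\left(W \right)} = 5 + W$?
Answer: $317$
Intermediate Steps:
$R{\left(-959,C{\left(24 \right)} \right)} + I{\left(49,852 \right)} = 1215 - 898 = 317$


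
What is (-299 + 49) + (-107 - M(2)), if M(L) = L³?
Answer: -365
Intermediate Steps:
(-299 + 49) + (-107 - M(2)) = (-299 + 49) + (-107 - 1*2³) = -250 + (-107 - 1*8) = -250 + (-107 - 8) = -250 - 115 = -365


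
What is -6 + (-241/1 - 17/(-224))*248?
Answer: -1673145/28 ≈ -59755.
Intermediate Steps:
-6 + (-241/1 - 17/(-224))*248 = -6 + (-241*1 - 17*(-1/224))*248 = -6 + (-241 + 17/224)*248 = -6 - 53967/224*248 = -6 - 1672977/28 = -1673145/28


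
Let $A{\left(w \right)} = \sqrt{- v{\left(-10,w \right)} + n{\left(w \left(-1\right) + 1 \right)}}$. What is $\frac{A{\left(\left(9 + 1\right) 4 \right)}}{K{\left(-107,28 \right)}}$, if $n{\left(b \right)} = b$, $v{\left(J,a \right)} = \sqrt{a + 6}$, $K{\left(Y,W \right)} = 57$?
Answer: $\frac{\sqrt{-39 - \sqrt{46}}}{57} \approx 0.11871 i$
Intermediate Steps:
$v{\left(J,a \right)} = \sqrt{6 + a}$
$A{\left(w \right)} = \sqrt{1 - w - \sqrt{6 + w}}$ ($A{\left(w \right)} = \sqrt{- \sqrt{6 + w} + \left(w \left(-1\right) + 1\right)} = \sqrt{- \sqrt{6 + w} - \left(-1 + w\right)} = \sqrt{1 - w - \sqrt{6 + w}}$)
$\frac{A{\left(\left(9 + 1\right) 4 \right)}}{K{\left(-107,28 \right)}} = \frac{\sqrt{1 - \left(9 + 1\right) 4 - \sqrt{6 + \left(9 + 1\right) 4}}}{57} = \sqrt{1 - 10 \cdot 4 - \sqrt{6 + 10 \cdot 4}} \cdot \frac{1}{57} = \sqrt{1 - 40 - \sqrt{6 + 40}} \cdot \frac{1}{57} = \sqrt{1 - 40 - \sqrt{46}} \cdot \frac{1}{57} = \sqrt{-39 - \sqrt{46}} \cdot \frac{1}{57} = \frac{\sqrt{-39 - \sqrt{46}}}{57}$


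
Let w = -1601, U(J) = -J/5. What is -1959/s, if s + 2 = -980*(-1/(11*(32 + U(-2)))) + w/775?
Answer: 1352738475/908791 ≈ 1488.5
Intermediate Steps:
U(J) = -J/5
s = -908791/690525 (s = -2 + (-980*(-1/(11*(32 - ⅕*(-2)))) - 1601/775) = -2 + (-980*(-1/(11*(32 + ⅖))) - 1601*1/775) = -2 + (-980/((162/5)*(-11)) - 1601/775) = -2 + (-980/(-1782/5) - 1601/775) = -2 + (-980*(-5/1782) - 1601/775) = -2 + (2450/891 - 1601/775) = -2 + 472259/690525 = -908791/690525 ≈ -1.3161)
-1959/s = -1959/(-908791/690525) = -1959*(-690525/908791) = 1352738475/908791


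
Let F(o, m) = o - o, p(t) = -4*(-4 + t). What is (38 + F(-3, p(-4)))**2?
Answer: 1444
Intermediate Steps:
p(t) = 16 - 4*t
F(o, m) = 0
(38 + F(-3, p(-4)))**2 = (38 + 0)**2 = 38**2 = 1444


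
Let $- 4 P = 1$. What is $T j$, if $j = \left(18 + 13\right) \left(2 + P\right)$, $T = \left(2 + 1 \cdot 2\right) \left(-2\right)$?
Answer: $-434$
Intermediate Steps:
$P = - \frac{1}{4}$ ($P = \left(- \frac{1}{4}\right) 1 = - \frac{1}{4} \approx -0.25$)
$T = -8$ ($T = \left(2 + 2\right) \left(-2\right) = 4 \left(-2\right) = -8$)
$j = \frac{217}{4}$ ($j = \left(18 + 13\right) \left(2 - \frac{1}{4}\right) = 31 \cdot \frac{7}{4} = \frac{217}{4} \approx 54.25$)
$T j = \left(-8\right) \frac{217}{4} = -434$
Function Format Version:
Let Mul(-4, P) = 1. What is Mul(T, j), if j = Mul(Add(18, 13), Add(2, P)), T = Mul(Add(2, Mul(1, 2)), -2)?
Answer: -434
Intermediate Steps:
P = Rational(-1, 4) (P = Mul(Rational(-1, 4), 1) = Rational(-1, 4) ≈ -0.25000)
T = -8 (T = Mul(Add(2, 2), -2) = Mul(4, -2) = -8)
j = Rational(217, 4) (j = Mul(Add(18, 13), Add(2, Rational(-1, 4))) = Mul(31, Rational(7, 4)) = Rational(217, 4) ≈ 54.250)
Mul(T, j) = Mul(-8, Rational(217, 4)) = -434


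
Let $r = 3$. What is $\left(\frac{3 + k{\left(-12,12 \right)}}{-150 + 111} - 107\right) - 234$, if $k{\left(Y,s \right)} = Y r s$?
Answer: $-330$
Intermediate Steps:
$k{\left(Y,s \right)} = 3 Y s$ ($k{\left(Y,s \right)} = Y 3 s = 3 Y s$)
$\left(\frac{3 + k{\left(-12,12 \right)}}{-150 + 111} - 107\right) - 234 = \left(\frac{3 + 3 \left(-12\right) 12}{-150 + 111} - 107\right) - 234 = \left(\frac{3 - 432}{-39} - 107\right) - 234 = \left(\left(-429\right) \left(- \frac{1}{39}\right) - 107\right) - 234 = \left(11 - 107\right) - 234 = -96 - 234 = -330$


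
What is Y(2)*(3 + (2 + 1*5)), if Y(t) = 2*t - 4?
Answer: 0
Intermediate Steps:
Y(t) = -4 + 2*t
Y(2)*(3 + (2 + 1*5)) = (-4 + 2*2)*(3 + (2 + 1*5)) = (-4 + 4)*(3 + (2 + 5)) = 0*(3 + 7) = 0*10 = 0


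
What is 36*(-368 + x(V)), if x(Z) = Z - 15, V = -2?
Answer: -13860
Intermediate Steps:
x(Z) = -15 + Z
36*(-368 + x(V)) = 36*(-368 + (-15 - 2)) = 36*(-368 - 17) = 36*(-385) = -13860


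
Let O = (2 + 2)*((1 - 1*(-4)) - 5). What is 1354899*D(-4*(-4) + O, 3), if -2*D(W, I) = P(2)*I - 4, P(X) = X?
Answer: -1354899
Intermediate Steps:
O = 0 (O = 4*((1 + 4) - 5) = 4*(5 - 5) = 4*0 = 0)
D(W, I) = 2 - I (D(W, I) = -(2*I - 4)/2 = -(-4 + 2*I)/2 = 2 - I)
1354899*D(-4*(-4) + O, 3) = 1354899*(2 - 1*3) = 1354899*(2 - 3) = 1354899*(-1) = -1354899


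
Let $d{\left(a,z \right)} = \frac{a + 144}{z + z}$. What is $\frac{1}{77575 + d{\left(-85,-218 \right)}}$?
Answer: $\frac{436}{33822641} \approx 1.2891 \cdot 10^{-5}$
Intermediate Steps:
$d{\left(a,z \right)} = \frac{144 + a}{2 z}$
$\frac{1}{77575 + d{\left(-85,-218 \right)}} = \frac{1}{77575 + \frac{144 - 85}{2 \left(-218\right)}} = \frac{1}{77575 + \frac{1}{2} \left(- \frac{1}{218}\right) 59} = \frac{1}{77575 - \frac{59}{436}} = \frac{1}{\frac{33822641}{436}} = \frac{436}{33822641}$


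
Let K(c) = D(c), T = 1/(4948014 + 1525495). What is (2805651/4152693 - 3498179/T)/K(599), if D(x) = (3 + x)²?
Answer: -7836648438312788606/125412712831 ≈ -6.2487e+7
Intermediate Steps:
T = 1/6473509 ≈ 1.5448e-7
K(c) = (3 + c)²
(2805651/4152693 - 3498179/T)/K(599) = (2805651/4152693 - 3498179/1/6473509)/((3 + 599)²) = (2805651*(1/4152693) - 3498179*6473509)/(602²) = (935217/1384231 - 22645493240111)/362404 = -31346593753251154424/1384231*1/362404 = -7836648438312788606/125412712831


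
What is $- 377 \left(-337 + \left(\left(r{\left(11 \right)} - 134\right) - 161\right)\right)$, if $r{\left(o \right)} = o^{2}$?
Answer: $192647$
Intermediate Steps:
$- 377 \left(-337 + \left(\left(r{\left(11 \right)} - 134\right) - 161\right)\right) = - 377 \left(-337 - \left(295 - 121\right)\right) = - 377 \left(-337 + \left(\left(121 - 134\right) - 161\right)\right) = - 377 \left(-337 - 174\right) = \left(-377\right) \left(-511\right) = 192647$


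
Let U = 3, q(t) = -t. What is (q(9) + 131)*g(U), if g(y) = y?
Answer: 366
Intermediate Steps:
(q(9) + 131)*g(U) = (-1*9 + 131)*3 = (-9 + 131)*3 = 122*3 = 366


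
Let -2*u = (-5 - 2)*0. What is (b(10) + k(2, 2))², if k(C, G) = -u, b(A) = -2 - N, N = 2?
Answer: 16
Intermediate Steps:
b(A) = -4 (b(A) = -2 - 1*2 = -2 - 2 = -4)
u = 0 (u = -(-5 - 2)*0/2 = -(-7)*0/2 = -½*0 = 0)
k(C, G) = 0 (k(C, G) = -1*0 = 0)
(b(10) + k(2, 2))² = (-4 + 0)² = (-4)² = 16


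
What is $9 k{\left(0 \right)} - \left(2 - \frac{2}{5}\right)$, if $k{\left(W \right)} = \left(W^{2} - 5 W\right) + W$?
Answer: $- \frac{8}{5} \approx -1.6$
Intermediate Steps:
$k{\left(W \right)} = W^{2} - 4 W$
$9 k{\left(0 \right)} - \left(2 - \frac{2}{5}\right) = 9 \cdot 0 \left(-4 + 0\right) - \left(2 - \frac{2}{5}\right) = 9 \cdot 0 \left(-4\right) - \frac{8}{5} = 9 \cdot 0 + \left(-2 + \frac{2}{5}\right) = 0 - \frac{8}{5} = - \frac{8}{5}$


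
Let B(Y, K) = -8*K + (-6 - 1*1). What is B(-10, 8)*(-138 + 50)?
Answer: 6248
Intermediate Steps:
B(Y, K) = -7 - 8*K (B(Y, K) = -8*K + (-6 - 1) = -8*K - 7 = -7 - 8*K)
B(-10, 8)*(-138 + 50) = (-7 - 8*8)*(-138 + 50) = (-7 - 64)*(-88) = -71*(-88) = 6248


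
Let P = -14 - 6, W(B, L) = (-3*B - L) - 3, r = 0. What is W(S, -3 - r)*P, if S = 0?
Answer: 0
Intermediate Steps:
W(B, L) = -3 - L - 3*B (W(B, L) = (-L - 3*B) - 3 = -3 - L - 3*B)
P = -20
W(S, -3 - r)*P = (-3 - (-3 - 1*0) - 3*0)*(-20) = (-3 - (-3 + 0) + 0)*(-20) = (-3 - 1*(-3) + 0)*(-20) = (-3 + 3 + 0)*(-20) = 0*(-20) = 0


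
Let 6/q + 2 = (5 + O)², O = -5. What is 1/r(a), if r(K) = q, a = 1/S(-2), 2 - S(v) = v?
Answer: -⅓ ≈ -0.33333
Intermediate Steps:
S(v) = 2 - v
a = ¼ (a = 1/(2 - 1*(-2)) = 1/(2 + 2) = 1/4 = ¼ ≈ 0.25000)
q = -3 (q = 6/(-2 + (5 - 5)²) = 6/(-2 + 0²) = 6/(-2 + 0) = 6/(-2) = 6*(-½) = -3)
r(K) = -3
1/r(a) = 1/(-3) = -⅓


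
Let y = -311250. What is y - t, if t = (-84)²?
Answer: -318306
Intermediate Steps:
t = 7056
y - t = -311250 - 1*7056 = -311250 - 7056 = -318306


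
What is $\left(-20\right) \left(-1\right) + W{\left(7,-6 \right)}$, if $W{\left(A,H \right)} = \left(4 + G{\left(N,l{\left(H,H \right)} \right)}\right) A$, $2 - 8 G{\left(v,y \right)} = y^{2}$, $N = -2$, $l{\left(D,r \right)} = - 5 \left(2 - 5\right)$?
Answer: $- \frac{1177}{8} \approx -147.13$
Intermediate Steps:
$l{\left(D,r \right)} = 15$ ($l{\left(D,r \right)} = \left(-5\right) \left(-3\right) = 15$)
$G{\left(v,y \right)} = \frac{1}{4} - \frac{y^{2}}{8}$
$W{\left(A,H \right)} = - \frac{191 A}{8}$ ($W{\left(A,H \right)} = \left(4 + \left(\frac{1}{4} - \frac{15^{2}}{8}\right)\right) A = \left(4 + \left(\frac{1}{4} - \frac{225}{8}\right)\right) A = \left(4 - \frac{223}{8}\right) A = - \frac{191 A}{8}$)
$\left(-20\right) \left(-1\right) + W{\left(7,-6 \right)} = \left(-20\right) \left(-1\right) - \frac{1337}{8} = 20 - \frac{1337}{8} = - \frac{1177}{8}$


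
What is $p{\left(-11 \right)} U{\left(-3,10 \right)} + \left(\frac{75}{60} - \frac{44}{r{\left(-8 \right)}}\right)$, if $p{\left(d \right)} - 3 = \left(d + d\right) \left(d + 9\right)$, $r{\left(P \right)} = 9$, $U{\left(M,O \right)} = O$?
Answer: $\frac{16789}{36} \approx 466.36$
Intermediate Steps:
$p{\left(d \right)} = 3 + 2 d \left(9 + d\right)$ ($p{\left(d \right)} = 3 + \left(d + d\right) \left(d + 9\right) = 3 + 2 d \left(9 + d\right)$)
$p{\left(-11 \right)} U{\left(-3,10 \right)} + \left(\frac{75}{60} - \frac{44}{r{\left(-8 \right)}}\right) = \left(3 + 2 \left(-11\right)^{2} + 18 \left(-11\right)\right) 10 + \left(\frac{75}{60} - \frac{44}{9}\right) = \left(3 + 2 \cdot 121 - 198\right) 10 + \left(75 \cdot \frac{1}{60} - \frac{44}{9}\right) = \left(3 + 242 - 198\right) 10 + \left(\frac{5}{4} - \frac{44}{9}\right) = 47 \cdot 10 - \frac{131}{36} = 470 - \frac{131}{36} = \frac{16789}{36}$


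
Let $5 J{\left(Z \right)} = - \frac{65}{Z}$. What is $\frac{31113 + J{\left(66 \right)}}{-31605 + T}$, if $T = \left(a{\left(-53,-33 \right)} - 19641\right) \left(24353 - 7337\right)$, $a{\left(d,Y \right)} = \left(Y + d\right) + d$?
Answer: $- \frac{410689}{4443226722} \approx -9.243 \cdot 10^{-5}$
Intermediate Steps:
$a{\left(d,Y \right)} = Y + 2 d$
$T = -336576480$ ($T = \left(\left(-33 + 2 \left(-53\right)\right) - 19641\right) \left(24353 - 7337\right) = \left(\left(-33 - 106\right) - 19641\right) 17016 = \left(-139 - 19641\right) 17016 = \left(-19780\right) 17016 = -336576480$)
$J{\left(Z \right)} = - \frac{13}{Z}$ ($J{\left(Z \right)} = \frac{\left(-65\right) \frac{1}{Z}}{5} = - \frac{13}{Z}$)
$\frac{31113 + J{\left(66 \right)}}{-31605 + T} = \frac{31113 - \frac{13}{66}}{-31605 - 336576480} = \frac{31113 - \frac{13}{66}}{-336608085} = \left(31113 - \frac{13}{66}\right) \left(- \frac{1}{336608085}\right) = \frac{2053445}{66} \left(- \frac{1}{336608085}\right) = - \frac{410689}{4443226722}$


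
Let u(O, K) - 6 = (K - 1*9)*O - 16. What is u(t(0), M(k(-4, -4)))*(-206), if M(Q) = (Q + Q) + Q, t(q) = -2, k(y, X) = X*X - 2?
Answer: 15656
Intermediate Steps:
k(y, X) = -2 + X**2 (k(y, X) = X**2 - 2 = -2 + X**2)
M(Q) = 3*Q (M(Q) = 2*Q + Q = 3*Q)
u(O, K) = -10 + O*(-9 + K) (u(O, K) = 6 + ((K - 1*9)*O - 16) = 6 + ((K - 9)*O - 16) = 6 + ((-9 + K)*O - 16) = 6 + (O*(-9 + K) - 16) = 6 + (-16 + O*(-9 + K)) = -10 + O*(-9 + K))
u(t(0), M(k(-4, -4)))*(-206) = (-10 - 9*(-2) + (3*(-2 + (-4)**2))*(-2))*(-206) = (-10 + 18 + (3*(-2 + 16))*(-2))*(-206) = (-10 + 18 + (3*14)*(-2))*(-206) = (-10 + 18 + 42*(-2))*(-206) = (-10 + 18 - 84)*(-206) = -76*(-206) = 15656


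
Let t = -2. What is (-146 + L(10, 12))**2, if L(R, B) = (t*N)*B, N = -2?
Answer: 9604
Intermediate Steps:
L(R, B) = 4*B (L(R, B) = (-2*(-2))*B = 4*B)
(-146 + L(10, 12))**2 = (-146 + 4*12)**2 = (-146 + 48)**2 = (-98)**2 = 9604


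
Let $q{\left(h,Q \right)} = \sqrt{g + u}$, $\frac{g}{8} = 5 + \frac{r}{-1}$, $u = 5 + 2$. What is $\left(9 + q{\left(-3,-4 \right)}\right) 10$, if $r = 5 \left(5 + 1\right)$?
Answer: $90 + 10 i \sqrt{193} \approx 90.0 + 138.92 i$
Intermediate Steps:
$r = 30$ ($r = 5 \cdot 6 = 30$)
$u = 7$
$g = -200$ ($g = 8 \left(5 + \frac{30}{-1}\right) = 8 \left(5 + 30 \left(-1\right)\right) = 8 \left(5 - 30\right) = 8 \left(-25\right) = -200$)
$q{\left(h,Q \right)} = i \sqrt{193}$ ($q{\left(h,Q \right)} = \sqrt{-200 + 7} = \sqrt{-193} = i \sqrt{193}$)
$\left(9 + q{\left(-3,-4 \right)}\right) 10 = \left(9 + i \sqrt{193}\right) 10 = 90 + 10 i \sqrt{193}$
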